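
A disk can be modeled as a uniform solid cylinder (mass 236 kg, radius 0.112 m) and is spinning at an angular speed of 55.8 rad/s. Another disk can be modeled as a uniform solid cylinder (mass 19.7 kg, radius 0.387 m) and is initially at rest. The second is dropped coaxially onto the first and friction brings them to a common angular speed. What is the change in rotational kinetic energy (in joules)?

ΔKE ≈ -1150 J

The coupling torques are internal; angular momentum about the shared axis is conserved.
Moments of inertia: I_A = ½(236)(0.112)² = 1.480 kg·m²; I_B = ½(19.7)(0.387)² = 1.475 kg·m².
Taking A's sense as positive: L = (1.480)(55.8) = 82.59 kg·m²·rad/s.
Combined I = 1.480 + 1.475 = 2.955 kg·m².
ω_f = L / I = 82.59 / 2.955 = 27.95 rad/s.
KE_i = ½ΣIω² = 2304 J; KE_f = ½(2.955)(27.95)² = 1154 J.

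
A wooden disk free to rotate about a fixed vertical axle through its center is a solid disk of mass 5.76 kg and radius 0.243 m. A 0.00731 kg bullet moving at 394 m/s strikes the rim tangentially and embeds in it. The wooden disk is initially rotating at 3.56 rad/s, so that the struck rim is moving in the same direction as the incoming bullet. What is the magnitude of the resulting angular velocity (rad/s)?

The axle reaction passes through the axle and exerts no torque about it; angular momentum about the axle is conserved through the impact.
I_p = ½(5.76)(0.243)² = 0.1701 kg·m². Taking the sense of the bullet's angular momentum as positive, L_{bullet} = m v R = (0.00731)(394)(0.243) = 0.6999 kg·m²/s.
L_i = +I_p ω_p + m v R = +(0.1701)(3.56) + 0.6999 = 1.305 kg·m²/s.
After sticking, I_f = I_p + m R² = 0.1701 + (0.00731)(0.243)² = 0.1705 kg·m².
ω_f = L_i / I_f = 1.305 / 0.1705 = 7.656 rad/s.

|ω_f| ≈ 7.66 rad/s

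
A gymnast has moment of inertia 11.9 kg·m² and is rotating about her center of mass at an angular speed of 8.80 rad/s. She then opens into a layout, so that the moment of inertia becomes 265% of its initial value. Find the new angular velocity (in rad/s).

With no external torque about the axis, L is conserved: I₁ω₁ = I₂ω₂.
I₂ = 2.65 × 11.9 = 31.54 kg·m².
ω₂ = I₁ω₁ / I₂ = (11.90)(8.80 rad/s) / (31.54) = 3.321 rad/s.

ω₂ ≈ 3.32 rad/s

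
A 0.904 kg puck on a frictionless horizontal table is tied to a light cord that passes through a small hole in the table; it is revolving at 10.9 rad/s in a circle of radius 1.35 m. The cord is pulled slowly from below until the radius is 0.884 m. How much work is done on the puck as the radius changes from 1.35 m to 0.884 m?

No torque about the axis ⇒ m r₁² ω₁ = m r₂² ω₂.
ω₂ = ω₁ (r₁/r₂)² = (10.9)(1.35/0.884)² = 25.42 rad/s.
W = ΔKE = ½m(v₂² − v₁²) = 130.4 J.

W ≈ 130 J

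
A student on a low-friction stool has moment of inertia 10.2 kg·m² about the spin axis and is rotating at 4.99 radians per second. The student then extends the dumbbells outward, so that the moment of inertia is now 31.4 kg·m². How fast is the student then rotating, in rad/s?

ω₂ ≈ 1.62 rad/s

No external torque acts about the spin axis, so angular momentum is conserved.
ω₂ = I₁ω₁ / I₂ = (10.20)(4.99 rad/s) / (31.40) = 1.621 rad/s.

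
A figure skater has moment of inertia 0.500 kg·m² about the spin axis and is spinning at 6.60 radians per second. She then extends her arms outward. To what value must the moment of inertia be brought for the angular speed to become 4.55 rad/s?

With no external torque about the axis, L is conserved: I₁ω₁ = I₂ω₂.
I₂ = I₁ω₁ / ω₂ = (0.500)(6.60) / (4.55) = 0.7253 kg·m².

I₂ ≈ 0.725 kg·m²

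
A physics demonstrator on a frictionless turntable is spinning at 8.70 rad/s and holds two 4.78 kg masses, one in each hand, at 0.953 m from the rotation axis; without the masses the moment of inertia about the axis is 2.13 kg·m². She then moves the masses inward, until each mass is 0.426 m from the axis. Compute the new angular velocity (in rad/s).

ω₂ ≈ 24.3 rad/s

Angular momentum about the spin axis is conserved since the torque about it is zero.
I₁ = 2.13 + 2(4.78)(0.953)² = 10.81 kg·m²; I₂ = 2.13 + 2(4.78)(0.426)² = 3.865 kg·m².
ω₂ = I₁ω₁ / I₂ = (10.81)(8.70 rad/s) / (3.865) = 24.34 rad/s.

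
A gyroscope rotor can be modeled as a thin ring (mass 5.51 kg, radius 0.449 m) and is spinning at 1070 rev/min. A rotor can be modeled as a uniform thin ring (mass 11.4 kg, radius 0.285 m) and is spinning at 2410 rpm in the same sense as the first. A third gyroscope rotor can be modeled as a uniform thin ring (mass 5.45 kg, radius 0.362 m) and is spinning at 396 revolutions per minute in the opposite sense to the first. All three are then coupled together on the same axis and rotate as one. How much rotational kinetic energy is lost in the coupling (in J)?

No external torque acts about the common axis, so total angular momentum is conserved.
Moments of inertia: I_A = (5.51)(0.449)² = 1.111 kg·m²; I_B = (11.4)(0.285)² = 0.9260 kg·m²; I_C = (5.45)(0.362)² = 0.7142 kg·m².
Taking A's sense as positive: L = (1.111)(1070) + (0.9260)(2410) − (0.7142)(396) = 3137 kg·m²·rpm.
Combined I = 1.111 + 0.9260 + 0.7142 = 2.751 kg·m².
ω_f = L / I = 3137 / 2.751 = 1140 rpm.
KE_i = ½ΣIω² = 37080 J; KE_f = ½(2.751)(119.4)² = 19620 J.

ΔKE lost ≈ 17500 J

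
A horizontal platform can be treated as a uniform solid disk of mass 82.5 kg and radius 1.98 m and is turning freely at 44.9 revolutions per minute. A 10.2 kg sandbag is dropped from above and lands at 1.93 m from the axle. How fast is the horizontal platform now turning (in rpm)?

ω_f ≈ 36.4 rpm

The added mass arrives with no angular momentum about the axle, and any external torque about the axle is negligible, so the system's angular momentum is conserved.
I_p = ½(82.5)(1.98)² = 161.7 kg·m².
Added inertia Σmr² = (10.2)(1.93)² = 37.99 kg·m²; I_f = 161.7 + 37.99 = 199.7 kg·m².
ω_f = I_p ω_i / I_f = (161.7)(44.9) / 199.7 = 36.36 rpm.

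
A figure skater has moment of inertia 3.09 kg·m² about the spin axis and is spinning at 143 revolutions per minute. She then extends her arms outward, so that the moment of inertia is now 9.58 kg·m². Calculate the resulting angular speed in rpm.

ω₂ ≈ 46.1 rpm

With no external torque about the axis, L is conserved: I₁ω₁ = I₂ω₂.
ω₂ = I₁ω₁ / I₂ = (3.090)(143 rpm) / (9.580) = 46.12 rpm.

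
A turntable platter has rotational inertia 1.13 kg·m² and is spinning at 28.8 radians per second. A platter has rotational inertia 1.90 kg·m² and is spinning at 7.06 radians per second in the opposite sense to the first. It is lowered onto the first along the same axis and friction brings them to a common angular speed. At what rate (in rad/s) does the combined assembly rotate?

|ω_f| ≈ 6.31 rad/s

No external torque acts about the common axis, so total angular momentum is conserved.
Taking A's sense as positive: L = (1.130)(28.8) − (1.900)(7.06) = 19.13 kg·m²·rad/s.
Combined I = 1.130 + 1.900 = 3.030 kg·m².
ω_f = L / I = 19.13 / 3.030 = 6.314 rad/s.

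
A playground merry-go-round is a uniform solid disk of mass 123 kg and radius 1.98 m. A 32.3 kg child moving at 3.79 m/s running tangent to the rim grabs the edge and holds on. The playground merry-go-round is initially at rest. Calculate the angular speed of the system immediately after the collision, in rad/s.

|ω_f| ≈ 0.659 rad/s

The axle reaction passes through the axle and exerts no torque about it; angular momentum about the axle is conserved through the impact.
I_p = ½(123)(1.98)² = 241.1 kg·m². Taking the sense of the child's angular momentum as positive, L_{child} = m v R = (32.3)(3.79)(1.98) = 242.4 kg·m²/s.
L_i = 0 + 242.4 = 242.4 kg·m²/s.
After sticking, I_f = I_p + m R² = 241.1 + (32.3)(1.98)² = 367.7 kg·m².
ω_f = L_i / I_f = 242.4 / 367.7 = 0.6591 rad/s.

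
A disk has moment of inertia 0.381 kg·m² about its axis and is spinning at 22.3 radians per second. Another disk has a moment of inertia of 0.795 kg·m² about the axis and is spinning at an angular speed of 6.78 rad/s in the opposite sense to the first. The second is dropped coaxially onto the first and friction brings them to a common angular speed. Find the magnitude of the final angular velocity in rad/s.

No external torque acts about the common axis, so total angular momentum is conserved.
Taking A's sense as positive: L = (0.3810)(22.3) − (0.7950)(6.78) = 3.106 kg·m²·rad/s.
Combined I = 0.3810 + 0.7950 = 1.176 kg·m².
ω_f = L / I = 3.106 / 1.176 = 2.641 rad/s.

|ω_f| ≈ 2.64 rad/s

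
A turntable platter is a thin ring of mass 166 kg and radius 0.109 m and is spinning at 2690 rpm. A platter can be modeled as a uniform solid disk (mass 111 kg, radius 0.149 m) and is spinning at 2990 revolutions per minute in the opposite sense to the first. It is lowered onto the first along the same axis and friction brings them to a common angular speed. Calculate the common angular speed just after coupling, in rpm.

|ω_f| ≈ 506 rpm

The coupling torques are internal; angular momentum about the shared axis is conserved.
Moments of inertia: I_A = (166)(0.109)² = 1.972 kg·m²; I_B = ½(111)(0.149)² = 1.232 kg·m².
Taking A's sense as positive: L = (1.972)(2690) − (1.232)(2990) = 1621 kg·m²·rpm.
Combined I = 1.972 + 1.232 = 3.204 kg·m².
ω_f = L / I = 1621 / 3.204 = 505.9 rpm.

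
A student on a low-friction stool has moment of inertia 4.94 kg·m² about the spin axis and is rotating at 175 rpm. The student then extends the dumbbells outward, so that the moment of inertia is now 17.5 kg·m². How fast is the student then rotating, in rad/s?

With no external torque about the axis, L is conserved: I₁ω₁ = I₂ω₂.
ω₂ = I₁ω₁ / I₂ = (4.940)(175 rpm) / (17.50) = 49.40 rpm = 5.173 rad/s.

ω₂ ≈ 5.17 rad/s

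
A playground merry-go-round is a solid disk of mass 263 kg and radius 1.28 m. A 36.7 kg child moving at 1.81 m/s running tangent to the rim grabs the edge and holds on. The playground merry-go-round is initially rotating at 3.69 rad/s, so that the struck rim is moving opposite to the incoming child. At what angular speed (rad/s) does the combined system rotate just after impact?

|ω_f| ≈ 2.58 rad/s

The axle reaction passes through the axle and exerts no torque about it; angular momentum about the axle is conserved through the impact.
I_p = ½(263)(1.28)² = 215.4 kg·m². Taking the sense of the child's angular momentum as positive, L_{child} = m v R = (36.7)(1.81)(1.28) = 85.03 kg·m²/s.
L_i = −I_p ω_p + m v R = −(215.4)(3.69) + 85.03 = -710.0 kg·m²/s.
After sticking, I_f = I_p + m R² = 215.4 + (36.7)(1.28)² = 275.6 kg·m².
ω_f = L_i / I_f = -710.0 / 275.6 = -2.576 rad/s.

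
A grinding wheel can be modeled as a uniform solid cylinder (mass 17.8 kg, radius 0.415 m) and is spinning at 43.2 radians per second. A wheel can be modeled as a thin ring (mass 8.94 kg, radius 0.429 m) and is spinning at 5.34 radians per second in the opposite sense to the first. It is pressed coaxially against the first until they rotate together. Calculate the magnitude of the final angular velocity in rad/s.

The coupling torques are internal; angular momentum about the shared axis is conserved.
Moments of inertia: I_A = ½(17.8)(0.415)² = 1.533 kg·m²; I_B = (8.94)(0.429)² = 1.645 kg·m².
Taking A's sense as positive: L = (1.533)(43.2) − (1.645)(5.34) = 57.43 kg·m²·rad/s.
Combined I = 1.533 + 1.645 = 3.178 kg·m².
ω_f = L / I = 57.43 / 3.178 = 18.07 rad/s.

|ω_f| ≈ 18.1 rad/s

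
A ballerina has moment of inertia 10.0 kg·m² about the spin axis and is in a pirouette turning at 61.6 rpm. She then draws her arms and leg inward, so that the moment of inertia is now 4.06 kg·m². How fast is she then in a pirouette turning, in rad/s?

ω₂ ≈ 15.9 rad/s

Angular momentum about the spin axis is conserved since the torque about it is zero.
ω₂ = I₁ω₁ / I₂ = (10.00)(61.6 rpm) / (4.060) = 151.7 rpm = 15.89 rad/s.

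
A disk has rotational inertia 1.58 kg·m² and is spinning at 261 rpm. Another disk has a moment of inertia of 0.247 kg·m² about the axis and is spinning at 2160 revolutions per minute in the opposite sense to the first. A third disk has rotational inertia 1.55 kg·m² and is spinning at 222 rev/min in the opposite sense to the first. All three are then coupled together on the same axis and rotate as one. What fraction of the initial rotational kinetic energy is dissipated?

fraction ≈ 0.952

The coupling torques are internal; angular momentum about the shared axis is conserved.
Taking A's sense as positive: L = (1.580)(261) − (0.2470)(2160) − (1.550)(222) = -465.2 kg·m²·rpm.
Combined I = 1.580 + 0.2470 + 1.550 = 3.377 kg·m².
ω_f = L / I = -465.2 / 3.377 = -137.8 rpm.
KE_i = ½ΣIω² = 7328 J; KE_f = ½(3.377)(14.43)² = 351.4 J.
Fraction dissipated = (KE_i − KE_f)/KE_i = 0.9520.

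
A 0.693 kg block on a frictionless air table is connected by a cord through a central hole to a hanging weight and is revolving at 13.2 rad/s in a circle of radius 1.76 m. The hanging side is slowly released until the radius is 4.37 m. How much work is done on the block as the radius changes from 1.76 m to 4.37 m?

The constraining force is radial, so m r² ω about the center is conserved.
ω₂ = ω₁ (r₁/r₂)² = (13.2)(1.76/4.37)² = 2.141 rad/s.
W = ΔKE = ½m(v₂² − v₁²) = -156.7 J.

W ≈ -157 J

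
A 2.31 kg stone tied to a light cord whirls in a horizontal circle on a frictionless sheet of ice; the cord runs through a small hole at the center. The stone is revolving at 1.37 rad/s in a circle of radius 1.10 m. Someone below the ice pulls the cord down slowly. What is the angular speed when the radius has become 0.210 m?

No torque about the axis ⇒ m r₁² ω₁ = m r₂² ω₂.
ω₂ = ω₁ (r₁/r₂)² = (1.37)(1.10/0.210)² = 37.59 rad/s.

ω₂ ≈ 37.6 rad/s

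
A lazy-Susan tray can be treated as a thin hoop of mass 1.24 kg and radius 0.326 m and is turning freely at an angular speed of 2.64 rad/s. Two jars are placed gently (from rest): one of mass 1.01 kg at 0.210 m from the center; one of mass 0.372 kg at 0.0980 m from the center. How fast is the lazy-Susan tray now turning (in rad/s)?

ω_f ≈ 1.93 rad/s

The added mass arrives with no angular momentum about the center, and any external torque about the center is negligible, so the system's angular momentum is conserved.
I_p = (1.24)(0.326)² = 0.1318 kg·m².
Added inertia Σmr² = (1.01)(0.210)² + (0.372)(0.0980)² = 0.04811 kg·m²; I_f = 0.1318 + 0.04811 = 0.1799 kg·m².
ω_f = I_p ω_i / I_f = (0.1318)(2.64) / 0.1799 = 1.934 rad/s.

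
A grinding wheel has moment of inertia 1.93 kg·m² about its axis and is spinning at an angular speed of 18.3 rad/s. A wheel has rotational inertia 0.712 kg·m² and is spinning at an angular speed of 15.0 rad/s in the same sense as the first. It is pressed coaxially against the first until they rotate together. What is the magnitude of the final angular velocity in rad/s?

The coupling torques are internal; angular momentum about the shared axis is conserved.
Taking A's sense as positive: L = (1.930)(18.3) + (0.7120)(15.0) = 46.00 kg·m²·rad/s.
Combined I = 1.930 + 0.7120 = 2.642 kg·m².
ω_f = L / I = 46.00 / 2.642 = 17.41 rad/s.

|ω_f| ≈ 17.4 rad/s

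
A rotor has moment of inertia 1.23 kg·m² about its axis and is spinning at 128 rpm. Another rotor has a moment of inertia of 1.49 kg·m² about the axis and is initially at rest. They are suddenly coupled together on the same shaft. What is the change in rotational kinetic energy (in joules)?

The coupling torques are internal; angular momentum about the shared axis is conserved.
Taking A's sense as positive: L = (1.230)(128) = 157.4 kg·m²·rpm.
Combined I = 1.230 + 1.490 = 2.720 kg·m².
ω_f = L / I = 157.4 / 2.720 = 57.88 rpm.
KE_i = ½ΣIω² = 110.5 J; KE_f = ½(2.720)(6.061)² = 49.97 J.

ΔKE ≈ -60.5 J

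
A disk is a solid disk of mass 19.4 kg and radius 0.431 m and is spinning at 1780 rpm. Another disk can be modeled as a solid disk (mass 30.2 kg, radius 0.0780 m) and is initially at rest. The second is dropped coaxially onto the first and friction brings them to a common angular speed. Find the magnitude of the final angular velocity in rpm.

|ω_f| ≈ 1690 rpm

No external torque acts about the common axis, so total angular momentum is conserved.
Moments of inertia: I_A = ½(19.4)(0.431)² = 1.802 kg·m²; I_B = ½(30.2)(0.0780)² = 0.09187 kg·m².
Taking A's sense as positive: L = (1.802)(1780) = 3207 kg·m²·rpm.
Combined I = 1.802 + 0.09187 = 1.894 kg·m².
ω_f = L / I = 3207 / 1.894 = 1694 rpm.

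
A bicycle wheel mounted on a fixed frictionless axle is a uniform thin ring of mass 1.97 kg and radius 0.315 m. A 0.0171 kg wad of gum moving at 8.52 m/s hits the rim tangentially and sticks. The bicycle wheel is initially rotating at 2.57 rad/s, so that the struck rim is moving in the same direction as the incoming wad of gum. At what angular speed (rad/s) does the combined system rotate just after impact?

|ω_f| ≈ 2.78 rad/s

About the axle the impulsive forces during the collision are internal, so angular momentum about that axis is conserved.
I_p = (1.97)(0.315)² = 0.1955 kg·m². Taking the sense of the wad of gum's angular momentum as positive, L_{wad} = m v R = (0.0171)(8.52)(0.315) = 0.04589 kg·m²/s.
L_i = +I_p ω_p + m v R = +(0.1955)(2.57) + 0.04589 = 0.5483 kg·m²/s.
After sticking, I_f = I_p + m R² = 0.1955 + (0.0171)(0.315)² = 0.1972 kg·m².
ω_f = L_i / I_f = 0.5483 / 0.1972 = 2.781 rad/s.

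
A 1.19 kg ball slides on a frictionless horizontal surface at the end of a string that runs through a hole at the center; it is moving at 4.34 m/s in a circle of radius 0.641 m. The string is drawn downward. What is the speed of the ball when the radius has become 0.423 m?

The only horizontal force on the mass is along the cord (radial), so it exerts no torque about the hole and angular momentum m v r is conserved.
v₂ = v₁ r₁ / r₂ = (4.34)(0.641) / (0.423) = 6.577 m/s.

v₂ ≈ 6.58 m/s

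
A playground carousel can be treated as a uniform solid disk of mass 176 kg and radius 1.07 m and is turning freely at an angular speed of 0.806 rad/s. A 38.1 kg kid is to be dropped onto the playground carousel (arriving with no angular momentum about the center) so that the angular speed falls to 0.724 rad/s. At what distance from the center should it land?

r ≈ 0.547 m

No external torque acts about the center; L_before = L_after.
I_p = ½(176)(1.07)² = 100.8 kg·m².
I_p ω_i = (I_p + m r²) ω_f ⇒ m r² = I_p(ω_i/ω_f − 1) = 100.8(0.806/0.724 − 1) = 11.41 kg·m².
r = √(11.41/38.1) = 0.5473 m.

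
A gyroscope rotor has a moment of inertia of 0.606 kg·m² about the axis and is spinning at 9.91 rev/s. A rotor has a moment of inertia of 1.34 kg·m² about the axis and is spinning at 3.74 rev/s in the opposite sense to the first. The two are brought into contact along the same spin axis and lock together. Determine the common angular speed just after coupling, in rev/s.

The coupling torques are internal; angular momentum about the shared axis is conserved.
Taking A's sense as positive: L = (0.6060)(9.91) − (1.340)(3.74) = 0.9939 kg·m²·rev/s.
Combined I = 0.6060 + 1.340 = 1.946 kg·m².
ω_f = L / I = 0.9939 / 1.946 = 0.5107 rev/s.

|ω_f| ≈ 0.511 rev/s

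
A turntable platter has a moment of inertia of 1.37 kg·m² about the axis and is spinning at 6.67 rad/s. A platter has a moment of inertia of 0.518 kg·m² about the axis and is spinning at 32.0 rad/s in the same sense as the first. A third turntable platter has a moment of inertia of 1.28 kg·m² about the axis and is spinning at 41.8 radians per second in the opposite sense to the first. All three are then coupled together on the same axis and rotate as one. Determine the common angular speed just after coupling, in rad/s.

No external torque acts about the common axis, so total angular momentum is conserved.
Taking A's sense as positive: L = (1.370)(6.67) + (0.5180)(32.0) − (1.280)(41.8) = -27.79 kg·m²·rad/s.
Combined I = 1.370 + 0.5180 + 1.280 = 3.168 kg·m².
ω_f = L / I = -27.79 / 3.168 = -8.772 rad/s.

|ω_f| ≈ 8.77 rad/s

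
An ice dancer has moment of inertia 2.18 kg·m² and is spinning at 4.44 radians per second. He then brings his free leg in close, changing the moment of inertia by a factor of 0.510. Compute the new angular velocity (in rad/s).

No external torque acts about the spin axis, so angular momentum is conserved.
I₂ = 0.510 × 2.18 = 1.112 kg·m².
ω₂ = I₁ω₁ / I₂ = (2.180)(4.44 rad/s) / (1.112) = 8.706 rad/s.

ω₂ ≈ 8.71 rad/s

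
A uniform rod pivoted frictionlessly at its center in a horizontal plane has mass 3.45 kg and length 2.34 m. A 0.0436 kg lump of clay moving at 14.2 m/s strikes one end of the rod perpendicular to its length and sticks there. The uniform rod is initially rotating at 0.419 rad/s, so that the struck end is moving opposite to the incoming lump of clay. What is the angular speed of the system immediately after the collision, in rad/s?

|ω_f| ≈ 0.0396 rad/s

The axle reaction passes through the pivot and exerts no torque about it; angular momentum about the pivot is conserved through the impact.
I_p = (1/12)(3.45)(2.34)² = 1.574 kg·m². Taking the sense of the lump of clay's angular momentum as positive, L_{lump} = m v R = (0.0436)(14.2)(2.34/2) = 0.7244 kg·m²/s.
L_i = −I_p ω_p + m v R = −(1.574)(0.419) + 0.7244 = 0.06477 kg·m²/s.
After sticking, I_f = I_p + m R² = 1.574 + (0.0436)(2.34/2)² = 1.634 kg·m².
ω_f = L_i / I_f = 0.06477 / 1.634 = 0.03964 rad/s.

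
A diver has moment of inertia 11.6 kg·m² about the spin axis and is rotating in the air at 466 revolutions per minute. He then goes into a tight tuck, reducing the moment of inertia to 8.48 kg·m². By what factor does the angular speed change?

ω₂/ω₁ ≈ 1.37

Angular momentum about the spin axis is conserved since the torque about it is zero.
ω₂/ω₁ = I₁/I₂ = 11.60 / 8.480 = 1.368.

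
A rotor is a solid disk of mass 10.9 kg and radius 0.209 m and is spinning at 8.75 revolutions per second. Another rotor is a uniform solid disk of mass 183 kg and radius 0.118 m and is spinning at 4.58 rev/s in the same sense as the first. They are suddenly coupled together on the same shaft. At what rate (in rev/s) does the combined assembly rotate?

|ω_f| ≈ 5.24 rev/s

No external torque acts about the common axis, so total angular momentum is conserved.
Moments of inertia: I_A = ½(10.9)(0.209)² = 0.2381 kg·m²; I_B = ½(183)(0.118)² = 1.274 kg·m².
Taking A's sense as positive: L = (0.2381)(8.75) + (1.274)(4.58) = 7.918 kg·m²·rev/s.
Combined I = 0.2381 + 1.274 = 1.512 kg·m².
ω_f = L / I = 7.918 / 1.512 = 5.237 rev/s.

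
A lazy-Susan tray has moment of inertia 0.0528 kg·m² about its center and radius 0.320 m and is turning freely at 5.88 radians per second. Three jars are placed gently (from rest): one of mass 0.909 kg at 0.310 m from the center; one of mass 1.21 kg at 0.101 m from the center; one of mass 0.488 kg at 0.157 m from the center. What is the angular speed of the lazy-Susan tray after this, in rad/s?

ω_f ≈ 1.89 rad/s

The added mass arrives with no angular momentum about the center, and any external torque about the center is negligible, so the system's angular momentum is conserved.
Added inertia Σmr² = (0.909)(0.310)² + (1.21)(0.101)² + (0.488)(0.157)² = 0.1117 kg·m²; I_f = 0.05280 + 0.1117 = 0.1645 kg·m².
ω_f = I_p ω_i / I_f = (0.05280)(5.88) / 0.1645 = 1.887 rad/s.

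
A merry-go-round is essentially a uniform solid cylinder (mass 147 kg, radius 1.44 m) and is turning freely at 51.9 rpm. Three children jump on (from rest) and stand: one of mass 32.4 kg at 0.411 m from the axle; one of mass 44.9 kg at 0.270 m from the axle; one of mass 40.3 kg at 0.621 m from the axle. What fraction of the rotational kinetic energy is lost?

fraction ≈ 0.137

No external torque acts about the axle; L_before = L_after.
I_p = ½(147)(1.44)² = 152.4 kg·m².
Added inertia Σmr² = (32.4)(0.411)² + (44.9)(0.270)² + (40.3)(0.621)² = 24.29 kg·m²; I_f = 152.4 + 24.29 = 176.7 kg·m².
ω_f = I_p ω_i / I_f = (152.4)(51.9) / 176.7 = 44.77 rpm.
KE_i = ½(152.4)(5.435 rad/s)² = 2251 J; KE_f = ½(176.7)(4.688)² = 1942 J.
Fraction lost = 0.1375.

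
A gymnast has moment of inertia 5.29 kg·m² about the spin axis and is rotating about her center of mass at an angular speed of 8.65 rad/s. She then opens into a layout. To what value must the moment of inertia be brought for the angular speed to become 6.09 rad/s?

Angular momentum about the spin axis is conserved since the torque about it is zero.
I₂ = I₁ω₁ / ω₂ = (5.29)(8.65) / (6.09) = 7.514 kg·m².

I₂ ≈ 7.51 kg·m²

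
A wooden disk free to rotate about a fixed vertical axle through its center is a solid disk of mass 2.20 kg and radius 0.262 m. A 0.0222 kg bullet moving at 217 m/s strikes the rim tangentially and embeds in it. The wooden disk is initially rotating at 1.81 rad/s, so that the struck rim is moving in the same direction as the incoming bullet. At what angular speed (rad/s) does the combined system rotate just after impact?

|ω_f| ≈ 18.2 rad/s

About the axle the impulsive forces during the collision are internal, so angular momentum about that axis is conserved.
I_p = ½(2.20)(0.262)² = 0.07551 kg·m². Taking the sense of the bullet's angular momentum as positive, L_{bullet} = m v R = (0.0222)(217)(0.262) = 1.262 kg·m²/s.
L_i = +I_p ω_p + m v R = +(0.07551)(1.81) + 1.262 = 1.399 kg·m²/s.
After sticking, I_f = I_p + m R² = 0.07551 + (0.0222)(0.262)² = 0.07703 kg·m².
ω_f = L_i / I_f = 1.399 / 0.07703 = 18.16 rad/s.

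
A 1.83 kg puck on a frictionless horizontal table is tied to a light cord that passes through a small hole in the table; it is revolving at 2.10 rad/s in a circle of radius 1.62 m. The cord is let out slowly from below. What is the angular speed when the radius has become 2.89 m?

ω₂ ≈ 0.660 rad/s

No torque about the axis ⇒ m r₁² ω₁ = m r₂² ω₂.
ω₂ = ω₁ (r₁/r₂)² = (2.10)(1.62/2.89)² = 0.6599 rad/s.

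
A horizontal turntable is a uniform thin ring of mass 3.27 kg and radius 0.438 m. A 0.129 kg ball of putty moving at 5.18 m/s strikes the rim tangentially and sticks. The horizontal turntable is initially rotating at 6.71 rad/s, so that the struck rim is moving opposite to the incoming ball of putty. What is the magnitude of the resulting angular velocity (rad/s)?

About the axle the impulsive forces during the collision are internal, so angular momentum about that axis is conserved.
I_p = (3.27)(0.438)² = 0.6273 kg·m². Taking the sense of the ball of putty's angular momentum as positive, L_{ball} = m v R = (0.129)(5.18)(0.438) = 0.2927 kg·m²/s.
L_i = −I_p ω_p + m v R = −(0.6273)(6.71) + 0.2927 = -3.917 kg·m²/s.
After sticking, I_f = I_p + m R² = 0.6273 + (0.129)(0.438)² = 0.6521 kg·m².
ω_f = L_i / I_f = -3.917 / 0.6521 = -6.006 rad/s.

|ω_f| ≈ 6.01 rad/s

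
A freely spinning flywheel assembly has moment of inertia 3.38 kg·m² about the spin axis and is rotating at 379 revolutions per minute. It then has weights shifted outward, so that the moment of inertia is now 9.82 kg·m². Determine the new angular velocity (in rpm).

ω₂ ≈ 130 rpm

Angular momentum about the spin axis is conserved since the torque about it is zero.
ω₂ = I₁ω₁ / I₂ = (3.380)(379 rpm) / (9.820) = 130.5 rpm.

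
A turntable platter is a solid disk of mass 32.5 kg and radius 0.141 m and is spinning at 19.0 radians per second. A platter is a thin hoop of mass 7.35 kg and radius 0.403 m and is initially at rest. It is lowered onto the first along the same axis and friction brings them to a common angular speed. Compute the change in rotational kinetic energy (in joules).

No external torque acts about the common axis, so total angular momentum is conserved.
Moments of inertia: I_A = ½(32.5)(0.141)² = 0.3231 kg·m²; I_B = (7.35)(0.403)² = 1.194 kg·m².
Taking A's sense as positive: L = (0.3231)(19.0) = 6.138 kg·m²·rad/s.
Combined I = 0.3231 + 1.194 = 1.517 kg·m².
ω_f = L / I = 6.138 / 1.517 = 4.047 rad/s.
KE_i = ½ΣIω² = 58.31 J; KE_f = ½(1.517)(4.047)² = 12.42 J.

ΔKE ≈ -45.9 J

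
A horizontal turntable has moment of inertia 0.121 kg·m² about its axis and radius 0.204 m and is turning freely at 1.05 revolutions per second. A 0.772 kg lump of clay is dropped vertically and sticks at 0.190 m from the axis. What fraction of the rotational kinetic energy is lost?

No external torque acts about the axis; L_before = L_after.
Added inertia Σmr² = (0.772)(0.190)² = 0.02787 kg·m²; I_f = 0.1210 + 0.02787 = 0.1489 kg·m².
ω_f = I_p ω_i / I_f = (0.1210)(1.05) / 0.1489 = 0.8534 rev/s.
KE_i = ½(0.1210)(6.597 rad/s)² = 2.633 J; KE_f = ½(0.1489)(5.362)² = 2.140 J.
Fraction lost = 0.1872.

fraction ≈ 0.187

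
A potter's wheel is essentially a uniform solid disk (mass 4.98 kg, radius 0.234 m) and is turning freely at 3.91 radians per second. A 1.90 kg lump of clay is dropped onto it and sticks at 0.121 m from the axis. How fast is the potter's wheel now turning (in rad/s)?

The added mass arrives with no angular momentum about the axis, and any external torque about the axis is negligible, so the system's angular momentum is conserved.
I_p = ½(4.98)(0.234)² = 0.1363 kg·m².
Added inertia Σmr² = (1.90)(0.121)² = 0.02782 kg·m²; I_f = 0.1363 + 0.02782 = 0.1642 kg·m².
ω_f = I_p ω_i / I_f = (0.1363)(3.91) / 0.1642 = 3.247 rad/s.

ω_f ≈ 3.25 rad/s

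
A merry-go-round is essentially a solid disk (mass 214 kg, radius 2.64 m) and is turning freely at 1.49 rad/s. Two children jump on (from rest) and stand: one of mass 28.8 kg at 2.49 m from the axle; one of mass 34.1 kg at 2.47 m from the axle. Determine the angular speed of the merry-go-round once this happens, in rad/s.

ω_f ≈ 0.981 rad/s

The added mass arrives with no angular momentum about the axle, and any external torque about the axle is negligible, so the system's angular momentum is conserved.
I_p = ½(214)(2.64)² = 745.7 kg·m².
Added inertia Σmr² = (28.8)(2.49)² + (34.1)(2.47)² = 386.6 kg·m²; I_f = 745.7 + 386.6 = 1132 kg·m².
ω_f = I_p ω_i / I_f = (745.7)(1.49) / 1132 = 0.9813 rad/s.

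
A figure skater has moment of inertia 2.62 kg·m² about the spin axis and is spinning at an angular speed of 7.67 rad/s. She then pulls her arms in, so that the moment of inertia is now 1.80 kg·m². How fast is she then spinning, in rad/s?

No external torque acts about the spin axis, so angular momentum is conserved.
ω₂ = I₁ω₁ / I₂ = (2.620)(7.67 rad/s) / (1.800) = 11.16 rad/s.

ω₂ ≈ 11.2 rad/s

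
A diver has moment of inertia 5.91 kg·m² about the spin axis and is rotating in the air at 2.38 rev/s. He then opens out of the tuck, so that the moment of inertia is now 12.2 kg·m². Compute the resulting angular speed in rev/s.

ω₂ ≈ 1.15 rev/s

Angular momentum about the spin axis is conserved since the torque about it is zero.
ω₂ = I₁ω₁ / I₂ = (5.910)(2.38 rev/s) / (12.20) = 1.153 rev/s.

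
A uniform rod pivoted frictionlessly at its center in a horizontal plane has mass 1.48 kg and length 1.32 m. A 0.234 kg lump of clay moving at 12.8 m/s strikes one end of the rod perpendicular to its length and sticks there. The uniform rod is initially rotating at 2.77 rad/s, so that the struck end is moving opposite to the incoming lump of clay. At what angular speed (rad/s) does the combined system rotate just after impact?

|ω_f| ≈ 4.36 rad/s

The axle reaction passes through the pivot and exerts no torque about it; angular momentum about the pivot is conserved through the impact.
I_p = (1/12)(1.48)(1.32)² = 0.2149 kg·m². Taking the sense of the lump of clay's angular momentum as positive, L_{lump} = m v R = (0.234)(12.8)(1.32/2) = 1.977 kg·m²/s.
L_i = −I_p ω_p + m v R = −(0.2149)(2.77) + 1.977 = 1.382 kg·m²/s.
After sticking, I_f = I_p + m R² = 0.2149 + (0.234)(1.32/2)² = 0.3168 kg·m².
ω_f = L_i / I_f = 1.382 / 0.3168 = 4.361 rad/s.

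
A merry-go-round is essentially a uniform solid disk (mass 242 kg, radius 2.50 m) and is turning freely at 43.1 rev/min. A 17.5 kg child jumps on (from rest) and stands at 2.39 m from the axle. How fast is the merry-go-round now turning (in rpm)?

ω_f ≈ 38.1 rpm

No external torque acts about the axle; L_before = L_after.
I_p = ½(242)(2.50)² = 756.2 kg·m².
Added inertia Σmr² = (17.5)(2.39)² = 99.96 kg·m²; I_f = 756.2 + 99.96 = 856.2 kg·m².
ω_f = I_p ω_i / I_f = (756.2)(43.1) / 856.2 = 38.07 rpm.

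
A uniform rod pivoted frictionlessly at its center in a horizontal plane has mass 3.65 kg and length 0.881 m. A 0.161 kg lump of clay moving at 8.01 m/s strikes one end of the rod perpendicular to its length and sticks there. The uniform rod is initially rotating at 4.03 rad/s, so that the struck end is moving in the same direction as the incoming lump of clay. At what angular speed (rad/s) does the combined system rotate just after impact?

|ω_f| ≈ 5.68 rad/s

About the pivot the impulsive forces during the collision are internal, so angular momentum about that axis is conserved.
I_p = (1/12)(3.65)(0.881)² = 0.2361 kg·m². Taking the sense of the lump of clay's angular momentum as positive, L_{lump} = m v R = (0.161)(8.01)(0.881/2) = 0.5681 kg·m²/s.
L_i = +I_p ω_p + m v R = +(0.2361)(4.03) + 0.5681 = 1.519 kg·m²/s.
After sticking, I_f = I_p + m R² = 0.2361 + (0.161)(0.881/2)² = 0.2673 kg·m².
ω_f = L_i / I_f = 1.519 / 0.2673 = 5.684 rad/s.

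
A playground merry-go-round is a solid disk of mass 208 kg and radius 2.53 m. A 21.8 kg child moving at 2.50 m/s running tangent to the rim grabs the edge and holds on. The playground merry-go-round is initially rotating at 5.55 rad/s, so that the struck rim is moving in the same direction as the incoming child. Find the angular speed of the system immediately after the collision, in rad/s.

|ω_f| ≈ 4.76 rad/s

About the axle the impulsive forces during the collision are internal, so angular momentum about that axis is conserved.
I_p = ½(208)(2.53)² = 665.7 kg·m². Taking the sense of the child's angular momentum as positive, L_{child} = m v R = (21.8)(2.50)(2.53) = 137.9 kg·m²/s.
L_i = +I_p ω_p + m v R = +(665.7)(5.55) + 137.9 = 3832 kg·m²/s.
After sticking, I_f = I_p + m R² = 665.7 + (21.8)(2.53)² = 805.2 kg·m².
ω_f = L_i / I_f = 3832 / 805.2 = 4.759 rad/s.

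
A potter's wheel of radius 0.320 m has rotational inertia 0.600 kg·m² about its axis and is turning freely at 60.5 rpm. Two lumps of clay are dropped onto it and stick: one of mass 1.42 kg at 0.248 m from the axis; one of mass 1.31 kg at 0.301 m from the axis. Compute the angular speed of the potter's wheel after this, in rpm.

The added mass arrives with no angular momentum about the axis, and any external torque about the axis is negligible, so the system's angular momentum is conserved.
Added inertia Σmr² = (1.42)(0.248)² + (1.31)(0.301)² = 0.2060 kg·m²; I_f = 0.6000 + 0.2060 = 0.8060 kg·m².
ω_f = I_p ω_i / I_f = (0.6000)(60.5) / 0.8060 = 45.04 rpm.

ω_f ≈ 45.0 rpm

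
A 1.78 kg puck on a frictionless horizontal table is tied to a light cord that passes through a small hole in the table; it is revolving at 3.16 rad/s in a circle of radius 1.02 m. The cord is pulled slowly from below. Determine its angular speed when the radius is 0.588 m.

No torque about the axis ⇒ m r₁² ω₁ = m r₂² ω₂.
ω₂ = ω₁ (r₁/r₂)² = (3.16)(1.02/0.588)² = 9.509 rad/s.

ω₂ ≈ 9.51 rad/s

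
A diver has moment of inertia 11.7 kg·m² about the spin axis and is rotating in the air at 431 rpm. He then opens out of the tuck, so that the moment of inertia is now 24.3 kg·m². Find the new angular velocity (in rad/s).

With no external torque about the axis, L is conserved: I₁ω₁ = I₂ω₂.
ω₂ = I₁ω₁ / I₂ = (11.70)(431 rpm) / (24.30) = 207.5 rpm = 21.73 rad/s.

ω₂ ≈ 21.7 rad/s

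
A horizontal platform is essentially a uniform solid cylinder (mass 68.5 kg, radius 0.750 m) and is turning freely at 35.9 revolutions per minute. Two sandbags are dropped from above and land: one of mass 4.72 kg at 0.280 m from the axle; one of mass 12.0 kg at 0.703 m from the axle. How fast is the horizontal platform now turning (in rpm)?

ω_f ≈ 27.1 rpm

No external torque acts about the axle; L_before = L_after.
I_p = ½(68.5)(0.750)² = 19.27 kg·m².
Added inertia Σmr² = (4.72)(0.280)² + (12.0)(0.703)² = 6.301 kg·m²; I_f = 19.27 + 6.301 = 25.57 kg·m².
ω_f = I_p ω_i / I_f = (19.27)(35.9) / 25.57 = 27.05 rpm.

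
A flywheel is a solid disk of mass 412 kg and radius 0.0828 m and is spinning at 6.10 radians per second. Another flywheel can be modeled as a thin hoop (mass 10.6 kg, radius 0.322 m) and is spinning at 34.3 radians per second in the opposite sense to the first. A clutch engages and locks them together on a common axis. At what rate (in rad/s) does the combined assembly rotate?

The coupling torques are internal; angular momentum about the shared axis is conserved.
Moments of inertia: I_A = ½(412)(0.0828)² = 1.412 kg·m²; I_B = (10.6)(0.322)² = 1.099 kg·m².
Taking A's sense as positive: L = (1.412)(6.10) − (1.099)(34.3) = -29.08 kg·m²·rad/s.
Combined I = 1.412 + 1.099 = 2.511 kg·m².
ω_f = L / I = -29.08 / 2.511 = -11.58 rad/s.

|ω_f| ≈ 11.6 rad/s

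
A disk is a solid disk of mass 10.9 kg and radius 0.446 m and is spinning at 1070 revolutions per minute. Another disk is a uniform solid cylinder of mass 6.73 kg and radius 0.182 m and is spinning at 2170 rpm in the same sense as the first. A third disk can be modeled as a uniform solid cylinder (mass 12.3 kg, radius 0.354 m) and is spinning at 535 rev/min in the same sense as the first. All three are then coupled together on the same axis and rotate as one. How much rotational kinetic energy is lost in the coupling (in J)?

ΔKE lost ≈ 1710 J

No external torque acts about the common axis, so total angular momentum is conserved.
Moments of inertia: I_A = ½(10.9)(0.446)² = 1.084 kg·m²; I_B = ½(6.73)(0.182)² = 0.1115 kg·m²; I_C = ½(12.3)(0.354)² = 0.7707 kg·m².
Taking A's sense as positive: L = (1.084)(1070) + (0.1115)(2170) + (0.7707)(535) = 1814 kg·m²·rpm.
Combined I = 1.084 + 0.1115 + 0.7707 = 1.966 kg·m².
ω_f = L / I = 1814 / 1.966 = 922.7 rpm.
KE_i = ½ΣIω² = 10890 J; KE_f = ½(1.966)(96.62)² = 9178 J.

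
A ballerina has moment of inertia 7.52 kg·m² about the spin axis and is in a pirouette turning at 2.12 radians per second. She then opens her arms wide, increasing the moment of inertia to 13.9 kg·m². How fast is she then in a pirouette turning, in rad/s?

ω₂ ≈ 1.15 rad/s

No external torque acts about the spin axis, so angular momentum is conserved.
ω₂ = I₁ω₁ / I₂ = (7.520)(2.12 rad/s) / (13.90) = 1.147 rad/s.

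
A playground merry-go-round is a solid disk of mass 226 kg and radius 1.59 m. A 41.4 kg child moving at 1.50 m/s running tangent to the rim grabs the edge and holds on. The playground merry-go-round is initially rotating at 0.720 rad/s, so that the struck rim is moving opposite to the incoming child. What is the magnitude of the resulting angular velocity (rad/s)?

|ω_f| ≈ 0.274 rad/s

The axle reaction passes through the axle and exerts no torque about it; angular momentum about the axle is conserved through the impact.
I_p = ½(226)(1.59)² = 285.7 kg·m². Taking the sense of the child's angular momentum as positive, L_{child} = m v R = (41.4)(1.50)(1.59) = 98.74 kg·m²/s.
L_i = −I_p ω_p + m v R = −(285.7)(0.720) + 98.74 = -106.9 kg·m²/s.
After sticking, I_f = I_p + m R² = 285.7 + (41.4)(1.59)² = 390.3 kg·m².
ω_f = L_i / I_f = -106.9 / 390.3 = -0.2740 rad/s.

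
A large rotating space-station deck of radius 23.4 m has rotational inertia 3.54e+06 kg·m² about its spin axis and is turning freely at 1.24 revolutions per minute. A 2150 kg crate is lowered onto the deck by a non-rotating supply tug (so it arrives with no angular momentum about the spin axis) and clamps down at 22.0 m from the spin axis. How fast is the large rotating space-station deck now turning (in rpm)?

ω_f ≈ 0.958 rpm

No external torque acts about the spin axis; L_before = L_after.
Added inertia Σmr² = (2150)(22.0)² = 1.041e+06 kg·m²; I_f = 3.540e+06 + 1.041e+06 = 4.581e+06 kg·m².
ω_f = I_p ω_i / I_f = (3.540e+06)(1.24) / 4.581e+06 = 0.9583 rpm.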